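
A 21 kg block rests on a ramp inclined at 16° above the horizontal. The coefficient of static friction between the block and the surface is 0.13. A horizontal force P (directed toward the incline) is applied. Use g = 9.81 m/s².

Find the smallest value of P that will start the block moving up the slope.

P ≈ 89.2 N

At impending motion up the slope, friction acts down-slope at its limit: f = μ_s N.
Perpendicular to the incline: N = m g cos θ + P sin θ.
Along the incline: P cos θ = m g sin θ + μ_s N = m g sin θ + μ_s (m g cos θ + P sin θ).
Solving, P (cos θ − μ_s sin θ) = m g (sin θ + μ_s cos θ), so P = 21×9.81×(sin 16° + 0.13 cos 16°)/(cos 16° − 0.13 sin 16°) = 206×0.4006/0.9254 = 89.2 N.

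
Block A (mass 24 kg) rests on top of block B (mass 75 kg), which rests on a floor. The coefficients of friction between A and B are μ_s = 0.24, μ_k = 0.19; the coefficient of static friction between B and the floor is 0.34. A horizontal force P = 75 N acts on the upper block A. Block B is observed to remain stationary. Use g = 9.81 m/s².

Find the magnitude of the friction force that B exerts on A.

f ≈ 44.7 N

Between the blocks, N₁ = m_A g = 235.4 N.
So the A–B interface can sustain at most μ_s N₁ = 56.51 N of static friction.
Since P = 75 N > 56.51 N, A slides on B; the A–B friction is kinetic: f₁ = μ_k N₁ = 0.19×235.4 = 44.7 N.
By Newton's third law B feels 44.7 N forward from A. With B stationary, the floor's static friction on B balances it: f₂ = 44.7 N (well within μ_s(m_A+m_B)g = 330.2 N).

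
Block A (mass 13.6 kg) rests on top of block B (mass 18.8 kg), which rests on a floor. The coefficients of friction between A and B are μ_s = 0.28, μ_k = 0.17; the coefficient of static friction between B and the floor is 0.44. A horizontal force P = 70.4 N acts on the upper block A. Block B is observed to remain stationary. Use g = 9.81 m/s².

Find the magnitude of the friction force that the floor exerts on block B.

Between the blocks, N₁ = m_A g = 133.4 N.
Maximum static friction on A from B: μ_s N₁ = 0.28×133.4 = 37.36 N.
Since P = 70.4 N > 37.36 N, A slides on B; the A–B friction is kinetic: f₁ = μ_k N₁ = 0.17×133.4 = 22.7 N.
By Newton's third law B feels 22.7 N forward from A. With B stationary, the floor's static friction on B balances it: f₂ = 22.7 N (well within μ_s(m_A+m_B)g = 139.9 N).

f ≈ 22.7 N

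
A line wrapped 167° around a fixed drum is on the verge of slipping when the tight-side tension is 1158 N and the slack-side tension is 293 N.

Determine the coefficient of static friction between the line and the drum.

μ ≈ 0.471

T₂/T₁ = e^{μβ} → μ = ln(T₂/T₁)/β.
β = 167° = 2.915 rad.
μ = ln(1158/293)/2.915 = ln(3.952)/2.915 = 0.471.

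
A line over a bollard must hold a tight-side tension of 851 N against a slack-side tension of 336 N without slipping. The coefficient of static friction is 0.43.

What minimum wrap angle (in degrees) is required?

T₂/T₁ = e^{μβ} → β = ln(T₂/T₁)/μ.
β = ln(851/336)/0.43 = 0.9293/0.43 = 2.161 rad.
In degrees: β = 2.161 × 180/π = 124°.

β_min ≈ 124°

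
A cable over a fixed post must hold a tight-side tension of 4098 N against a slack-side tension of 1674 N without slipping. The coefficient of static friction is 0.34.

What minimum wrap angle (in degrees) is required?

β_min ≈ 151°

T₂/T₁ = e^{μβ} → β = ln(T₂/T₁)/μ.
β = ln(4098/1674)/0.34 = 0.8953/0.34 = 2.633 rad.
In degrees: β = 2.633 × 180/π = 151°.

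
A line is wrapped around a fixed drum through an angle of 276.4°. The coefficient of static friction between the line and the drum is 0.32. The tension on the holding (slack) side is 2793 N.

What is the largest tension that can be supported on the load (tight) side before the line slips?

T_max ≈ 13100 N

At impending slip the capstan equation gives T₂/T₁ = e^{μβ} with β in radians.
β = 276.4° × π/180 = 4.824 rad.
e^{μβ} = e^{0.32×4.824} = 4.682.
T₂ = T₁ · e^{μβ} = 2793 × 4.682 = 13100 N.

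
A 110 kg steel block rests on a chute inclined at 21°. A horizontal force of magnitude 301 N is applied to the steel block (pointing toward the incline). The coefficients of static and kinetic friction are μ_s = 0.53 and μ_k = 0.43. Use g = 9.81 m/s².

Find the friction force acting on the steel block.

f ≈ 106 N (up the incline)

Normal direction: N = m g cos θ + P sin θ = 1115 N.
Along the incline, the net driving force (taking up-slope positive) is P cos θ − m g sin θ = 281 − 386.7 = -105.7 N, so equilibrium requires friction f = 105.7 N (up-slope).
The limit of static friction is μ_s N = 591.1 N.
|f_req| = 105.7 ≤ 591.1 N → the steel block is in equilibrium; friction equals the required value.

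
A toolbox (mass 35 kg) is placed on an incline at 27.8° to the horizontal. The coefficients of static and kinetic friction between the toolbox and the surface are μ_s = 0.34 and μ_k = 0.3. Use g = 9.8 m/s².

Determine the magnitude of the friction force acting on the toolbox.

Perpendicular to the surface, N = m g cos θ = 35·9.8·cos 27.8° = 303.4 N.
Along the slope the weight component is m g sin θ = 160 N; friction must supply exactly this, acting up-slope.
Maximum static friction available: μ_s N = 0.34 × 303.4 = 103.2 N.
|160| exceeds 103.2 N, so the toolbox slips down-slope; friction is kinetic, f = μ_k N = 0.3×303.4 = 91 N.

f ≈ 91 N (up the incline)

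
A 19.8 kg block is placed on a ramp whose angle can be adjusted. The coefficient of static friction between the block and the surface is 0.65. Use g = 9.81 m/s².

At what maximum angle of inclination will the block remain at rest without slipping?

At the slip threshold, m g sin θ = μ_s · m g cos θ, so tan θ = μ_s.
θ_max = arctan(0.65) = 33°.

θ_max ≈ 33°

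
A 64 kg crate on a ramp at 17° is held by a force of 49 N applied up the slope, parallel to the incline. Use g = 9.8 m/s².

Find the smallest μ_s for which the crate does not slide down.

N = m g cos θ = 599.8 N.
Friction must make up the shortfall along the incline: f = m g sin θ − P = 183.4 − 49 = 134.4 N.
At the threshold f = μ_s N, so μ_s,min = 134.4/599.8 = 0.224.

μ_s,min ≈ 0.224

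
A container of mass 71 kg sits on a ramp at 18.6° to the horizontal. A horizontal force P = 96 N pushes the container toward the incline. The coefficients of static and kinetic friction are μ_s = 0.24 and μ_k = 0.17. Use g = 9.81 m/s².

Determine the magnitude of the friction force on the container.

Normal direction: N = m g cos θ + P sin θ = 690.8 N.
Parallel to the incline: P cos θ − m g sin θ = 90.99 − 222.2 = -131.2 N; the friction needed to balance this is 131.2 N acting up the slope.
Maximum static friction: μ_s N = 0.24 × 690.8 = 165.8 N.
|f_req| = 131.2 ≤ 165.8 N → the container is in equilibrium; friction equals the required value.

f ≈ 131 N (up the incline)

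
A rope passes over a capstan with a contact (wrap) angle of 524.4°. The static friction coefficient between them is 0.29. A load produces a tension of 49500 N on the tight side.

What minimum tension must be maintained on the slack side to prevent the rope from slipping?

Capstan equation at impending slip: T_tight/T_slack = e^{μβ}.
β = 524.4° = 9.153 rad; e^{μβ} = e^{0.29×9.153} = 14.21.
T_slack = T_tight / e^{μβ} = 49500 / 14.21 = 3480 N.

T_min ≈ 3480 N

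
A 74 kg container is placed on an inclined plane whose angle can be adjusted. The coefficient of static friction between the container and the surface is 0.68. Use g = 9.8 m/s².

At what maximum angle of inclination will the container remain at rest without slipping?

At the slip threshold, m g sin θ = μ_s · m g cos θ, so tan θ = μ_s.
θ_max = arctan(0.68) = 34.2°.

θ_max ≈ 34.2°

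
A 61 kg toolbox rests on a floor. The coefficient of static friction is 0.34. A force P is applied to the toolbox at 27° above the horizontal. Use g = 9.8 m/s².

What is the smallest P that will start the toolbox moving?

N = m g − P sin α (the pull lifts the toolbox).
At impending slip, P cos α = μ_s N = μ_s (m g − P sin α).
Solving: P (cos α + μ_s sin α) = μ_s m g → P = 0.34×598/(cos 27° + 0.34 sin 27°) = 203/1.045 = 194 N.

P ≈ 194 N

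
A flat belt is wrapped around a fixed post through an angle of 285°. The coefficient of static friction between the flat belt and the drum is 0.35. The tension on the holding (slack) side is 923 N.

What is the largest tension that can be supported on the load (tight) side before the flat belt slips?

T_max ≈ 5260 N

At impending slip the capstan equation gives T₂/T₁ = e^{μβ} with β in radians.
β = 285° × π/180 = 4.974 rad.
e^{μβ} = e^{0.35×4.974} = 5.703.
T₂ = T₁ · e^{μβ} = 923 × 5.703 = 5260 N.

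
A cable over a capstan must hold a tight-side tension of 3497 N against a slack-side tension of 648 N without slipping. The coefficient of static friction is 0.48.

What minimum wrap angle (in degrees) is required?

T₂/T₁ = e^{μβ} → β = ln(T₂/T₁)/μ.
β = ln(3497/648)/0.48 = 1.686/0.48 = 3.512 rad.
In degrees: β = 3.512 × 180/π = 201°.

β_min ≈ 201°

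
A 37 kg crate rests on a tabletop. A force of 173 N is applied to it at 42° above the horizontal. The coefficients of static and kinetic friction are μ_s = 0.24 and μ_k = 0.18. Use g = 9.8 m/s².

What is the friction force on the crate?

f ≈ 44.4 N

Vertical equilibrium gives N = m g − P sin α = 246.8 N.
The horizontal driving force is P cos α = 128.6 N, so equilibrium needs friction f = 128.6 N.
The static-friction limit is μ_s N = 59.24 N.
The required friction exceeds μ_s N, so the crate moves and f = μ_k N = 44.4 N.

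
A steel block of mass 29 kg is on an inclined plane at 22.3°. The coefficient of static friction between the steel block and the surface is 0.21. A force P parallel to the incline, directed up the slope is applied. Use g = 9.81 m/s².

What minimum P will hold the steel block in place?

P_min ≈ 52.7 N

The steel block tends to slide down (tan θ > μ_s), so at the point of impending slip friction acts up-slope at its limit: f = μ_s N.
P is parallel to the surface, so N = m g cos θ = 263 N.
Along the incline: P + μ_s N = m g sin θ, so P = 108 − 0.21×263 = 52.7 N.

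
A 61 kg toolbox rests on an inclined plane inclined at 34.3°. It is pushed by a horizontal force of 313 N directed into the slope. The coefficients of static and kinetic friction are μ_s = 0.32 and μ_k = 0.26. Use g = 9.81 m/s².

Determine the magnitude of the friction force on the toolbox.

f ≈ 78.7 N (up the incline)

Resolve perpendicular to the incline: N = m g cos θ + P sin θ = 61×9.81×cos 34.3° + 313×sin 34.3° = 670.7 N.
Along the incline, the net driving force (taking up-slope positive) is P cos θ − m g sin θ = 258.6 − 337.2 = -78.65 N, so equilibrium requires friction f = 78.65 N (up-slope).
Maximum static friction: μ_s N = 0.32 × 670.7 = 214.6 N.
|f_req| = 78.65 ≤ 214.6 N → the toolbox is in equilibrium; friction equals the required value.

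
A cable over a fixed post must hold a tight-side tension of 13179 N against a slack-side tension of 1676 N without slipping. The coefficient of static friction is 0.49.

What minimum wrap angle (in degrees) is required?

β_min ≈ 241°

T₂/T₁ = e^{μβ} → β = ln(T₂/T₁)/μ.
β = ln(13179/1676)/0.49 = 2.062/0.49 = 4.209 rad.
In degrees: β = 4.209 × 180/π = 241°.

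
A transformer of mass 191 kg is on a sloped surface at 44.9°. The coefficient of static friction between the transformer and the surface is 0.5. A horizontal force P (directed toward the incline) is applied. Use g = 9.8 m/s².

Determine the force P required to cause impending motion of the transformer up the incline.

P ≈ 5580 N

At impending motion up the slope, friction acts down-slope at its limit: f = μ_s N.
Perpendicular to the incline: N = m g cos θ + P sin θ.
Along the incline: P cos θ = m g sin θ + μ_s N = m g sin θ + μ_s (m g cos θ + P sin θ).
Solving, P (cos θ − μ_s sin θ) = m g (sin θ + μ_s cos θ), so P = 191×9.8×(sin 44.9° + 0.5 cos 44.9°)/(cos 44.9° − 0.5 sin 44.9°) = 1870×1.06/0.3554 = 5580 N.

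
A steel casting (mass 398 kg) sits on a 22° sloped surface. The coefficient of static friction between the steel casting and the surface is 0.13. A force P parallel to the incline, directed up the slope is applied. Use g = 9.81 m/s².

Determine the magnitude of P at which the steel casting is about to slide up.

At impending motion up the slope, friction acts down-slope at its limit: f = μ_s N.
P is parallel to the surface, so N = m g cos θ = 3620 N.
Along the incline: P = m g sin θ + μ_s N = 1460 + 0.13×3620 = 1930 N.

P ≈ 1930 N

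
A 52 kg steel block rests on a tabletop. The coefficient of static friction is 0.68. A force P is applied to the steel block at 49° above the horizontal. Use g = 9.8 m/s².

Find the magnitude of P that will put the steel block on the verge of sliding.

N = m g − P sin α (the pull lifts the steel block).
At impending slip, P cos α = μ_s N = μ_s (m g − P sin α).
Solving: P (cos α + μ_s sin α) = μ_s m g → P = 0.68×510/(cos 49° + 0.68 sin 49°) = 347/1.169 = 296 N.

P ≈ 296 N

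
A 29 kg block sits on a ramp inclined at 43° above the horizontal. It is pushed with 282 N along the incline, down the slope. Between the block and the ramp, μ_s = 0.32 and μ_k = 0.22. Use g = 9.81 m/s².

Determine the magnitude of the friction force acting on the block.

f ≈ 45.8 N (up the incline)

Normal force: N = m g cos θ = 29 × 9.81 × cos 43° = 208.1 N.
The friction needed for equilibrium is m g sin θ + P = 194 + 282 = 476 N, measured positive up-slope.
Maximum static friction available: μ_s N = 0.32 × 208.1 = 66.58 N.
|476| exceeds 66.58 N, so the block slips down-slope; friction is kinetic, f = μ_k N = 0.22×208.1 = 45.8 N.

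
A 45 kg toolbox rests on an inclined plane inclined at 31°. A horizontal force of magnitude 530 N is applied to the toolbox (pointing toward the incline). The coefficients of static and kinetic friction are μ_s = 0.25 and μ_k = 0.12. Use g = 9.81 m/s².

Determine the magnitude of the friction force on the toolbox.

f ≈ 78.2 N (down the incline)

Resolve perpendicular to the incline: N = m g cos θ + P sin θ = 45×9.81×cos 31° + 530×sin 31° = 651.4 N.
Along the incline, the net driving force (taking up-slope positive) is P cos θ − m g sin θ = 454.3 − 227.4 = 226.9 N, so equilibrium requires friction f = -226.9 N (down-slope).
The limit of static friction is μ_s N = 162.8 N.
The required 226.9 N exceeds the static limit, so the toolbox slides up-slope and f = μ_k N = 0.12×651.4 = 78.2 N.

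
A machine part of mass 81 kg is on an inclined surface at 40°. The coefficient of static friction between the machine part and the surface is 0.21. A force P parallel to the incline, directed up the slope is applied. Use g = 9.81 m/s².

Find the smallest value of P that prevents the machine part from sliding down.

P_min ≈ 383 N

The machine part tends to slide down (tan θ > μ_s), so at the point of impending slip friction acts up-slope at its limit: f = μ_s N.
P is parallel to the surface, so N = m g cos θ = 609 N.
Along the incline: P + μ_s N = m g sin θ, so P = 511 − 0.21×609 = 383 N.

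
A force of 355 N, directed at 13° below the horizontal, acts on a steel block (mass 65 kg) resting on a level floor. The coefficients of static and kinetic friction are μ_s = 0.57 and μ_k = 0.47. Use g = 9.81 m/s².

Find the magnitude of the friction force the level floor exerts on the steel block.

The vertical component of P adds to the normal force: N = m g + P sin α = 637.6 + 79.86 = 717.5 N.
For equilibrium, f = P cos α = 355×cos 13° = 345.9 N.
The static-friction limit is μ_s N = 409 N.
345.9 ≤ 409 N → static; friction equals the required 346 N.

f ≈ 346 N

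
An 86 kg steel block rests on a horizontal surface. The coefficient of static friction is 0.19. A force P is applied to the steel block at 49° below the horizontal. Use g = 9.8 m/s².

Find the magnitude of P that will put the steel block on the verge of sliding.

N = m g + P sin α (the push presses the steel block into the horizontal surface).
At impending slip, P cos α = μ_s N = μ_s (m g + P sin α).
Solving: P (cos α − μ_s sin α) = μ_s m g → P = 0.19×843/(cos 49° − 0.19 sin 49°) = 160/0.5127 = 312 N.

P ≈ 312 N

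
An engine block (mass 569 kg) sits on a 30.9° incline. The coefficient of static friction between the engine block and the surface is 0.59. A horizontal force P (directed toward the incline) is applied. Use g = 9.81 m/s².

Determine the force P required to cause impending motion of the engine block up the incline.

At impending motion up the slope, friction acts down-slope at its limit: f = μ_s N.
Perpendicular to the incline: N = m g cos θ + P sin θ.
Along the incline: P cos θ = m g sin θ + μ_s N = m g sin θ + μ_s (m g cos θ + P sin θ).
Solving, P (cos θ − μ_s sin θ) = m g (sin θ + μ_s cos θ), so P = 569×9.81×(sin 30.9° + 0.59 cos 30.9°)/(cos 30.9° − 0.59 sin 30.9°) = 5580×1.02/0.5551 = 10300 N.

P ≈ 10300 N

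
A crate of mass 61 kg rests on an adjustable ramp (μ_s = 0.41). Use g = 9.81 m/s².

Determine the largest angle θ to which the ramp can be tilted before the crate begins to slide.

θ_max ≈ 22.3°

At the slip threshold, m g sin θ = μ_s · m g cos θ, so tan θ = μ_s.
θ_max = arctan(0.41) = 22.3°.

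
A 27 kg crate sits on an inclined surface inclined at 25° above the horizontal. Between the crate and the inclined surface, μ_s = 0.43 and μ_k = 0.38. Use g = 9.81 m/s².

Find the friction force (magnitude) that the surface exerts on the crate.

f ≈ 91.2 N (up the incline)

The normal reaction is N = m g cos θ = 240.1 N.
For equilibrium along the incline, friction must balance the weight component: f = m g sin θ = 111.9 N up the slope.
Static friction can supply at most μ_s N = 103.2 N.
Since |111.9| > 103.2 N, static friction cannot hold it; the crate slides down the incline and kinetic friction applies: f = μ_k N = 0.38 × 240.1 = 91.2 N.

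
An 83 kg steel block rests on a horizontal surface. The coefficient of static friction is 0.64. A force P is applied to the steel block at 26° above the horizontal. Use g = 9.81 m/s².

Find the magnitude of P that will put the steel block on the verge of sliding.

P ≈ 442 N

N = m g − P sin α (the pull lifts the steel block).
At impending slip, P cos α = μ_s N = μ_s (m g − P sin α).
Solving: P (cos α + μ_s sin α) = μ_s m g → P = 0.64×814/(cos 26° + 0.64 sin 26°) = 521/1.179 = 442 N.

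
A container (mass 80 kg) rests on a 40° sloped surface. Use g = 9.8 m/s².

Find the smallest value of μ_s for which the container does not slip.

μ_s,min ≈ 0.839

At the slip threshold m g sin θ = μ_s m g cos θ, so μ_s,min = tan θ.
μ_s,min = tan 40° = 0.839.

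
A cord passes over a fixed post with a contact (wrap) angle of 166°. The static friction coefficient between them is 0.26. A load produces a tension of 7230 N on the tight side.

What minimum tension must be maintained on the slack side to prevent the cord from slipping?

Capstan equation at impending slip: T_tight/T_slack = e^{μβ}.
β = 166° = 2.897 rad; e^{μβ} = e^{0.26×2.897} = 2.124.
T_slack = T_tight / e^{μβ} = 7230 / 2.124 = 3400 N.

T_min ≈ 3400 N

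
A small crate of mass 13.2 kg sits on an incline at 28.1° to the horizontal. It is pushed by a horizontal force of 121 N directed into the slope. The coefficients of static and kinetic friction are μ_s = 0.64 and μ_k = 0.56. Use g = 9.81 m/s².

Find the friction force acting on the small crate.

f ≈ 45.7 N (down the incline)

The horizontal push has a component P sin θ into the surface, so N = m g cos θ + P sin θ = 114.2 + 56.99 = 171.2 N.
Along the incline, the net driving force (taking up-slope positive) is P cos θ − m g sin θ = 106.7 − 60.99 = 45.75 N, so equilibrium requires friction f = -45.75 N (down-slope).
The limit of static friction is μ_s N = 109.6 N.
Since 45.75 N is within the 109.6 N limit, the small crate stays put and friction is exactly 45.7 N.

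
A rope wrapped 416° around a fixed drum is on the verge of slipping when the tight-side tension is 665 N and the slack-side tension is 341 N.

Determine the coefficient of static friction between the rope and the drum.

T₂/T₁ = e^{μβ} → μ = ln(T₂/T₁)/β.
β = 416° = 7.261 rad.
μ = ln(665/341)/7.261 = ln(1.95)/7.261 = 0.092.

μ ≈ 0.092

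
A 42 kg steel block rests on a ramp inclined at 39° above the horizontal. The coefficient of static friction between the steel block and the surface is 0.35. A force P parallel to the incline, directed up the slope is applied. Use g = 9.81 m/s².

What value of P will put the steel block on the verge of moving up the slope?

At impending motion up the slope, friction acts down-slope at its limit: f = μ_s N.
P is parallel to the surface, so N = m g cos θ = 320 N.
Along the incline: P = m g sin θ + μ_s N = 259 + 0.35×320 = 371 N.

P ≈ 371 N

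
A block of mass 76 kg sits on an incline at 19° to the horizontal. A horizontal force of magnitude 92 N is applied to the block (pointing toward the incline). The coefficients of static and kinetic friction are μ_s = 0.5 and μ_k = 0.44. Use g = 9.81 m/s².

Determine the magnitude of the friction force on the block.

f ≈ 156 N (up the incline)

Resolve perpendicular to the incline: N = m g cos θ + P sin θ = 76×9.81×cos 19° + 92×sin 19° = 734.9 N.
Parallel to the incline: P cos θ − m g sin θ = 86.99 − 242.7 = -155.7 N; the friction needed to balance this is 155.7 N acting up the slope.
The limit of static friction is μ_s N = 367.4 N.
|f_req| = 155.7 ≤ 367.4 N → the block is in equilibrium; friction equals the required value.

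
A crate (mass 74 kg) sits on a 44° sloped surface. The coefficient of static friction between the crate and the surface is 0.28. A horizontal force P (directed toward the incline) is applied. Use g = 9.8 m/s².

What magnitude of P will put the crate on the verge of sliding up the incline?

At impending motion up the slope, friction acts down-slope at its limit: f = μ_s N.
Perpendicular to the incline: N = m g cos θ + P sin θ.
Along the incline: P cos θ = m g sin θ + μ_s N = m g sin θ + μ_s (m g cos θ + P sin θ).
Solving, P (cos θ − μ_s sin θ) = m g (sin θ + μ_s cos θ), so P = 74×9.8×(sin 44° + 0.28 cos 44°)/(cos 44° − 0.28 sin 44°) = 725×0.8961/0.5248 = 1240 N.

P ≈ 1240 N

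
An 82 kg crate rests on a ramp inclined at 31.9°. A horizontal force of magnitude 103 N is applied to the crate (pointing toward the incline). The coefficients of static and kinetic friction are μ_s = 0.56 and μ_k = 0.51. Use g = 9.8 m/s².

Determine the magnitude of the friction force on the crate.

f ≈ 337 N (up the incline)

Resolve perpendicular to the incline: N = m g cos θ + P sin θ = 82×9.8×cos 31.9° + 103×sin 31.9° = 736.7 N.
Parallel to the incline: P cos θ − m g sin θ = 87.44 − 424.7 = -337.2 N; the friction needed to balance this is 337.2 N acting up the slope.
Maximum static friction: μ_s N = 0.56 × 736.7 = 412.5 N.
Since 337.2 N is within the 412.5 N limit, the crate stays put and friction is exactly 337 N.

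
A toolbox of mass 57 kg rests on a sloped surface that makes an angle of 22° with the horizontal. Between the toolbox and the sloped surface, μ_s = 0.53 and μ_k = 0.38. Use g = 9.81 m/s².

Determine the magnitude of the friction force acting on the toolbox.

Normal force: N = m g cos θ = 57 × 9.81 × cos 22° = 518.5 N.
For equilibrium along the incline, friction must balance the weight component: f = m g sin θ = 209.5 N up the slope.
The static-friction ceiling is μ_s N = 0.53 × 518.5 = 274.8 N.
Since |209.5| ≤ 274.8 N, no slip — friction simply equals what equilibrium demands.

f ≈ 209 N (up the incline)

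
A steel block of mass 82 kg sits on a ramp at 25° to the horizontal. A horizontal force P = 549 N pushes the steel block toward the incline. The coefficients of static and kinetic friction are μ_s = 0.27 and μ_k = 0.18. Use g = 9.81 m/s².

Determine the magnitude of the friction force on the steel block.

f ≈ 158 N (down the incline)

Normal direction: N = m g cos θ + P sin θ = 961.1 N.
Along the incline, the net driving force (taking up-slope positive) is P cos θ − m g sin θ = 497.6 − 340 = 157.6 N, so equilibrium requires friction f = -157.6 N (down-slope).
The limit of static friction is μ_s N = 259.5 N.
|f_req| = 157.6 ≤ 259.5 N → the steel block is in equilibrium; friction equals the required value.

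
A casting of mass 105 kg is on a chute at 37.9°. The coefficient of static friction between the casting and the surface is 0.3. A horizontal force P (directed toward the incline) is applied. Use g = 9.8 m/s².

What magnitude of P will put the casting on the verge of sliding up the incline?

At impending motion up the slope, friction acts down-slope at its limit: f = μ_s N.
Perpendicular to the incline: N = m g cos θ + P sin θ.
Along the incline: P cos θ = m g sin θ + μ_s N = m g sin θ + μ_s (m g cos θ + P sin θ).
Solving, P (cos θ − μ_s sin θ) = m g (sin θ + μ_s cos θ), so P = 105×9.8×(sin 37.9° + 0.3 cos 37.9°)/(cos 37.9° − 0.3 sin 37.9°) = 1030×0.851/0.6048 = 1450 N.

P ≈ 1450 N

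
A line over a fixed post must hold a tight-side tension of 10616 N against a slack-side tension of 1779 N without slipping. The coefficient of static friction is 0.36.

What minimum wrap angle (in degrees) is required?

β_min ≈ 284°

T₂/T₁ = e^{μβ} → β = ln(T₂/T₁)/μ.
β = ln(10616/1779)/0.36 = 1.786/0.36 = 4.962 rad.
In degrees: β = 4.962 × 180/π = 284°.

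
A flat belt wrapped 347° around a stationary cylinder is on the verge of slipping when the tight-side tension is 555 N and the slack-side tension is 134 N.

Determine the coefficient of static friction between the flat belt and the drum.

T₂/T₁ = e^{μβ} → μ = ln(T₂/T₁)/β.
β = 347° = 6.056 rad.
μ = ln(555/134)/6.056 = ln(4.142)/6.056 = 0.235.

μ ≈ 0.235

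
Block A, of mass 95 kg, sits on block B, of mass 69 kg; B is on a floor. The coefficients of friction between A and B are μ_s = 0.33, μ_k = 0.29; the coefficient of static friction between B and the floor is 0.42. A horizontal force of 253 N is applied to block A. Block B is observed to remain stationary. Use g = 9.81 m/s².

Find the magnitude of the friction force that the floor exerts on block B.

The normal force B exerts on A is simply A's weight, N₁ = 932 N.
So the A–B interface can sustain at most μ_s N₁ = 307.5 N of static friction.
Since P = 253 N ≤ 307.5 N, A does not slip on B; friction on A equals P = 253 N.
B experiences an equal 253 N forward from A (third law). B is in equilibrium, so the floor supplies f₂ = 253 N of static friction (limit μ_s(m_A+m_B)g = 675.7 N, not exceeded).

f ≈ 253 N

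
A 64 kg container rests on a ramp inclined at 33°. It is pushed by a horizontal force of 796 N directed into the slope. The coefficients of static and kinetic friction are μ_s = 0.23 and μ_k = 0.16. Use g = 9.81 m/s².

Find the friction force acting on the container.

f ≈ 154 N (down the incline)

The horizontal push has a component P sin θ into the surface, so N = m g cos θ + P sin θ = 526.6 + 433.5 = 960.1 N.
Parallel to the incline: P cos θ − m g sin θ = 667.6 − 341.9 = 325.6 N; the friction needed to balance this is 325.6 N acting down the slope.
Maximum static friction: μ_s N = 0.23 × 960.1 = 220.8 N.
|f_req| = 325.6 > 220.8 N → the container slides up the incline; f = μ_k N = 0.16 × 960.1 = 154 N.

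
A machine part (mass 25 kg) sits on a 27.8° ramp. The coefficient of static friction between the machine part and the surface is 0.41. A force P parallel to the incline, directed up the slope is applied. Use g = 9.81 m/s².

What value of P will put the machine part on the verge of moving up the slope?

At impending motion up the slope, friction acts down-slope at its limit: f = μ_s N.
P is parallel to the surface, so N = m g cos θ = 217 N.
Along the incline: P = m g sin θ + μ_s N = 114 + 0.41×217 = 203 N.

P ≈ 203 N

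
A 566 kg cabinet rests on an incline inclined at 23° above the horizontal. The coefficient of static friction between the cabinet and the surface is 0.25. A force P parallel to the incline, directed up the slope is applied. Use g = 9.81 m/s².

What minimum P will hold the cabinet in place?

P_min ≈ 892 N

The cabinet tends to slide down (tan θ > μ_s), so at the point of impending slip friction acts up-slope at its limit: f = μ_s N.
P is parallel to the surface, so N = m g cos θ = 5110 N.
Along the incline: P + μ_s N = m g sin θ, so P = 2170 − 0.25×5110 = 892 N.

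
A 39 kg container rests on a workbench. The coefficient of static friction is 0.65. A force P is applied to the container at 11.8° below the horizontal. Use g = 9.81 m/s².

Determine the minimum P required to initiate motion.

N = m g + P sin α (the push presses the container into the workbench).
At impending slip, P cos α = μ_s N = μ_s (m g + P sin α).
Solving: P (cos α − μ_s sin α) = μ_s m g → P = 0.65×383/(cos 11.8° − 0.65 sin 11.8°) = 249/0.8459 = 294 N.

P ≈ 294 N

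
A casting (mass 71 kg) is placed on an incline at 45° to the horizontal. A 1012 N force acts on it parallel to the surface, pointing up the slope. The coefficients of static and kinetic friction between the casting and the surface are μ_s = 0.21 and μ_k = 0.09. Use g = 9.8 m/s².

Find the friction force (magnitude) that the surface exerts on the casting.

The normal reaction is N = m g cos θ = 492 N.
For equilibrium along the incline the friction force must supply f = m g sin θ − P = 492 − 1012 = -520 N (positive meaning up-slope).
Maximum static friction available: μ_s N = 0.21 × 492 = 103.3 N.
Since |-520| > 103.3 N, static friction cannot hold it; the casting slides up the incline and kinetic friction applies: f = μ_k N = 0.09 × 492 = 44.3 N.

f ≈ 44.3 N (down the incline)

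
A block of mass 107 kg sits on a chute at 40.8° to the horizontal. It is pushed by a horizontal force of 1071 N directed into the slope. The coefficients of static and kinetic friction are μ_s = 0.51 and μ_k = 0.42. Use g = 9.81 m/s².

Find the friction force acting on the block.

f ≈ 125 N (down the incline)

Normal direction: N = m g cos θ + P sin θ = 1494 N.
Parallel to the incline: P cos θ − m g sin θ = 810.7 − 685.9 = 124.9 N; the friction needed to balance this is 124.9 N acting down the slope.
The limit of static friction is μ_s N = 762.1 N.
|f_req| = 124.9 ≤ 762.1 N → the block is in equilibrium; friction equals the required value.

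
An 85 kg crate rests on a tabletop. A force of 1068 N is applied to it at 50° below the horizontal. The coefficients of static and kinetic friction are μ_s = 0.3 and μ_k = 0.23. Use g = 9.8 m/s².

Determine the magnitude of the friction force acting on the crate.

The vertical component of P adds to the normal force: N = m g + P sin α = 833 + 818.1 = 1651 N.
For equilibrium, f = P cos α = 1068×cos 50° = 686.5 N.
μ_s N = 0.3 × 1651 = 495.3 N.
686.5 > 495.3 N → the crate slides; f = μ_k N = 0.23×1651 = 380 N.

f ≈ 380 N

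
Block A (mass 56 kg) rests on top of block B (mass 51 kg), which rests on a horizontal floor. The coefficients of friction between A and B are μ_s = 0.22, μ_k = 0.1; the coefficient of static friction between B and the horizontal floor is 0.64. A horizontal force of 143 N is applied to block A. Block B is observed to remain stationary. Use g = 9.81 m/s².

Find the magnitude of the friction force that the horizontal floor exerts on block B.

f ≈ 54.9 N

Between the blocks, N₁ = m_A g = 549.4 N.
So the A–B interface can sustain at most μ_s N₁ = 120.9 N of static friction.
Since P = 143 N > 120.9 N, A slides on B; the A–B friction is kinetic: f₁ = μ_k N₁ = 0.1×549.4 = 54.9 N.
B experiences an equal 54.9 N forward from A (third law). B is in equilibrium, so the floor supplies f₂ = 54.9 N of static friction (limit μ_s(m_A+m_B)g = 671.8 N, not exceeded).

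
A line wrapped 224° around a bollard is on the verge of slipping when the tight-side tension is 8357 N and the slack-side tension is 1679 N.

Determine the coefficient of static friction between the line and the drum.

μ ≈ 0.411

T₂/T₁ = e^{μβ} → μ = ln(T₂/T₁)/β.
β = 224° = 3.91 rad.
μ = ln(8357/1679)/3.91 = ln(4.977)/3.91 = 0.411.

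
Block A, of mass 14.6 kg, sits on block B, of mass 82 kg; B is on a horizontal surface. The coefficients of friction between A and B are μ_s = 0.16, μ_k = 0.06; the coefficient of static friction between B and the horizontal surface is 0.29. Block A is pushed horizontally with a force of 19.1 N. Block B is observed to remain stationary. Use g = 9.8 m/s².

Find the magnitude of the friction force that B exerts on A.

f ≈ 19.1 N

Between the blocks, N₁ = m_A g = 143.1 N.
Maximum static friction on A from B: μ_s N₁ = 0.16×143.1 = 22.89 N.
P = 19.1 N is within that limit, so A and B move together (both at rest); the A–B friction is simply f₁ = P = 19.1 N.
By Newton's third law B feels 19.1 N forward from A. With B stationary, the floor's static friction on B balances it: f₂ = 19.1 N (well within μ_s(m_A+m_B)g = 274.5 N).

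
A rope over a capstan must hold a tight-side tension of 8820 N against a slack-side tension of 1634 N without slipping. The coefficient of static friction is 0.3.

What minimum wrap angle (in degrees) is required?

β_min ≈ 322°

T₂/T₁ = e^{μβ} → β = ln(T₂/T₁)/μ.
β = ln(8820/1634)/0.3 = 1.686/0.3 = 5.62 rad.
In degrees: β = 5.62 × 180/π = 322°.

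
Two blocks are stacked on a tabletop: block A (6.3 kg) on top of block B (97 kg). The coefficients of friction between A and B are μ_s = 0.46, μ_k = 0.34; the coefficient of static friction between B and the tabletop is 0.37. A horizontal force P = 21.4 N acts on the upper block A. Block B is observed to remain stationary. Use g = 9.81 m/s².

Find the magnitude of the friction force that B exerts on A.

f ≈ 21.4 N

Between the blocks, N₁ = m_A g = 61.8 N.
Maximum static friction on A from B: μ_s N₁ = 0.46×61.8 = 28.43 N.
Since P = 21.4 N ≤ 28.43 N, A does not slip on B; friction on A equals P = 21.4 N.
B experiences an equal 21.4 N forward from A (third law). B is in equilibrium, so the floor supplies f₂ = 21.4 N of static friction (limit μ_s(m_A+m_B)g = 374.9 N, not exceeded).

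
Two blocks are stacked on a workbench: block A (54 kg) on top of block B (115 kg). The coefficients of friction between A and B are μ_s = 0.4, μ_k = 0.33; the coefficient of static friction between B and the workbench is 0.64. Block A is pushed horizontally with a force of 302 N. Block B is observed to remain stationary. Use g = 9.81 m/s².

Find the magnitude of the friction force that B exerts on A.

f ≈ 175 N

Normal force at the A–B interface: N₁ = m_A g = 529.7 N.
Maximum static friction on A from B: μ_s N₁ = 0.4×529.7 = 211.9 N.
P = 302 N exceeds that limit, so A slips over B and the interface friction becomes kinetic: f₁ = μ_k N₁ = 0.33×529.7 = 175 N.
B experiences an equal 175 N forward from A (third law). B is in equilibrium, so the floor supplies f₂ = 175 N of static friction (limit μ_s(m_A+m_B)g = 1061 N, not exceeded).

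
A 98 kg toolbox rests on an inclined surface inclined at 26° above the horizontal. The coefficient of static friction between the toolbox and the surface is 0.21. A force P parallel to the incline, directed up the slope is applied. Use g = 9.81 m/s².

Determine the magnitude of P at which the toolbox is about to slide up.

At impending motion up the slope, friction acts down-slope at its limit: f = μ_s N.
P is parallel to the surface, so N = m g cos θ = 864 N.
Along the incline: P = m g sin θ + μ_s N = 421 + 0.21×864 = 603 N.

P ≈ 603 N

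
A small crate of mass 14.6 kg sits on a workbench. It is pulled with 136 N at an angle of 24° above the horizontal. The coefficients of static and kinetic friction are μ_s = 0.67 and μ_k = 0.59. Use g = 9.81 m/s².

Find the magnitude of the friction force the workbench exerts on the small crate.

Vertical equilibrium gives N = m g − P sin α = 87.91 N.
Horizontally, friction must balance P cos α = 124.2 N.
The static-friction limit is μ_s N = 58.9 N.
124.2 > 58.9 N → the small crate slides; f = μ_k N = 0.59×87.91 = 51.9 N.

f ≈ 51.9 N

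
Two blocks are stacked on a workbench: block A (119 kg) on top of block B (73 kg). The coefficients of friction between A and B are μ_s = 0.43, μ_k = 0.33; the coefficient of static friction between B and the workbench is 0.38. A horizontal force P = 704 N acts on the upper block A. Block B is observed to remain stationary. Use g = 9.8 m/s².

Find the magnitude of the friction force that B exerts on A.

Normal force at the A–B interface: N₁ = m_A g = 1166 N.
Maximum static friction on A from B: μ_s N₁ = 0.43×1166 = 501.5 N.
P = 704 N exceeds that limit, so A slips over B and the interface friction becomes kinetic: f₁ = μ_k N₁ = 0.33×1166 = 385 N.
By Newton's third law B feels 385 N forward from A. With B stationary, the floor's static friction on B balances it: f₂ = 385 N (well within μ_s(m_A+m_B)g = 715 N).

f ≈ 385 N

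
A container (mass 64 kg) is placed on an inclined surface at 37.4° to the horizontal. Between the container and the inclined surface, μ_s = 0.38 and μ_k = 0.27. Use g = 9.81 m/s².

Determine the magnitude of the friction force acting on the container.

f ≈ 135 N (up the incline)

Perpendicular to the surface, N = m g cos θ = 64·9.81·cos 37.4° = 498.8 N.
For equilibrium along the incline, friction must balance the weight component: f = m g sin θ = 381.3 N up the slope.
The static-friction ceiling is μ_s N = 0.38 × 498.8 = 189.5 N.
Since |381.3| > 189.5 N, static friction cannot hold it; the container slides down the incline and kinetic friction applies: f = μ_k N = 0.27 × 498.8 = 135 N.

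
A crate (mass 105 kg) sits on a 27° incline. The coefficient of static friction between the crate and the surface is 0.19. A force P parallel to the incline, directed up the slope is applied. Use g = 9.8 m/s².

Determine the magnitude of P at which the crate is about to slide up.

At impending motion up the slope, friction acts down-slope at its limit: f = μ_s N.
P is parallel to the surface, so N = m g cos θ = 917 N.
Along the incline: P = m g sin θ + μ_s N = 467 + 0.19×917 = 641 N.

P ≈ 641 N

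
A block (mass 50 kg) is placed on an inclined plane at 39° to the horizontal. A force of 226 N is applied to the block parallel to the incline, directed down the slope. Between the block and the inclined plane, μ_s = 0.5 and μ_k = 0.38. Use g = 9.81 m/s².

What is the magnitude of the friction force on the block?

Perpendicular to the surface, N = m g cos θ = 50·9.81·cos 39° = 381.2 N.
Parallel to the incline, ΣF = 0 gives f = m g sin θ + P = 308.7 + 226 = 534.7 N (up-slope positive).
Static friction can supply at most μ_s N = 190.6 N.
|534.7| exceeds 190.6 N, so the block slips down-slope; friction is kinetic, f = μ_k N = 0.38×381.2 = 145 N.

f ≈ 145 N (up the incline)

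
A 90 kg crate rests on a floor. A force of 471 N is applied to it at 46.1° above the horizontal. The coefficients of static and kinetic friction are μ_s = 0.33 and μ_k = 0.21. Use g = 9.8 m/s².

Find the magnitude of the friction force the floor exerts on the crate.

f ≈ 114 N

Vertical equilibrium gives N = m g − P sin α = 542.6 N.
For equilibrium, f = P cos α = 471×cos 46.1° = 326.6 N.
μ_s N = 0.33 × 542.6 = 179.1 N.
326.6 > 179.1 N → the crate slides; f = μ_k N = 0.21×542.6 = 114 N.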